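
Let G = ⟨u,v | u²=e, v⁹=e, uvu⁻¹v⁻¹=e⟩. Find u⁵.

Compute successive powers of u, reducing at each step:
  u²: u · u = e
  u³: e · u = u
  u⁴: u · u = e
  u⁵: e · u = u

Answer: u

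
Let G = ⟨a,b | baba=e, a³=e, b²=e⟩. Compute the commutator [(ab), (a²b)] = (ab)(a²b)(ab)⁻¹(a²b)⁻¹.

[(ab), (a²b)] = (ab)·(a²b)·(ab)⁻¹·(a²b)⁻¹.
  (ab) · (a²b) = a²
  (a²) · (ab) = b
  b · (a²b) = a

Answer: a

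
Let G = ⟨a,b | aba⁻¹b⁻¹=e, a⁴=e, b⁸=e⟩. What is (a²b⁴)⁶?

Compute successive powers of (a²b⁴), reducing at each step:
  (a²b⁴)²: (a²b⁴) · a² = b⁴;   (b⁴) · b⁴ = e
  (a²b⁴)³: e · a² = a²;   (a²) · b⁴ = a²b⁴
  (a²b⁴)⁴: (a²b⁴) · a² = b⁴;   (b⁴) · b⁴ = e
  (a²b⁴)⁵: e · a² = a²;   (a²) · b⁴ = a²b⁴
  (a²b⁴)⁶: (a²b⁴) · a² = b⁴;   (b⁴) · b⁴ = e

Answer: e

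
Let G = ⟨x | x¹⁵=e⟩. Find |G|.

G is generated by a single element, so G is cyclic. The relator gives x¹⁵ = e and no smaller power is forced to be e, so the 15 powers {e, x, x², x³, x⁴, x⁵, x⁶, x⁷, x⁸, x⁹, x¹², x¹³, x¹¹, x¹⁰, x¹⁴} are distinct. Hence |G| = 15.

Answer: 15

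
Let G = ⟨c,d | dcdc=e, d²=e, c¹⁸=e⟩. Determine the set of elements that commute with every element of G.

An element z ∈ Z(G) iff z commutes with every generator.
For example c⁹ is central: (c⁹)·c = c¹⁰ = c·(c⁹); (c⁹)·d = c⁹d = d·(c⁹).
Whereas c ∉ Z(G) since c·d = cd ≠ c¹⁷d = d·c.
Checking each of the 36 elements this way gives Z(G) = {e, c⁹}, of order 2.

Answer: {e, c⁹}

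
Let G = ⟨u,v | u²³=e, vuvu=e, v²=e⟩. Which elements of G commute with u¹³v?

⟨u¹³v⟩ ⊆ C_G(u¹³v) since powers of u¹³v commute with u¹³v; so |C_G(u¹³v)| ≥ |⟨u¹³v⟩| = 2.
By orbit–stabilizer, |C_G(u¹³v)| = |G| / |conj. class of u¹³v| = 46 / 23 = 2.
The 2 elements commuting with u¹³v are {e, u¹³v}.

Answer: {e, u¹³v}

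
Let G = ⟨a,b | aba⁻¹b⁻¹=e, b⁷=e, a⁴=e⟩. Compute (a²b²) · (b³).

Compute (a²b²) · (b³) by multiplying left to right and reducing via the relations at each step:
  (a²b²) · b³ = a²b⁵

Answer: a²b⁵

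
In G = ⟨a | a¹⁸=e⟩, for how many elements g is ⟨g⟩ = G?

G is cyclic of order 18. An element generates G iff its order is 18, and a cyclic group of order 18 has exactly φ(18) = 6 such elements.

Answer: 6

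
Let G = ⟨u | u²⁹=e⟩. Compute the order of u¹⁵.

Compute successive powers until reaching e:
  (u¹⁵)¹ = u¹⁵, (u¹⁵)² = u, (u¹⁵)³ = u¹⁶, (u¹⁵)⁴ = u², (u¹⁵)⁵ = u¹⁷, (u¹⁵)⁶ = u³, (u¹⁵)⁷ = u¹⁸, (u¹⁵)⁸ = u⁴, (u¹⁵)⁹ = u¹⁹, (u¹⁵)¹⁰ = u⁵, (u¹⁵)¹¹ = u²⁰, (u¹⁵)¹² = u⁶, (u¹⁵)¹³ = u²¹, (u¹⁵)¹⁴ = u⁷, (u¹⁵)¹⁵ = u²², (u¹⁵)¹⁶ = u⁸, (u¹⁵)¹⁷ = u²³, (u¹⁵)¹⁸ = u⁹, (u¹⁵)¹⁹ = u²⁴, (u¹⁵)²⁰ = u¹⁰, (u¹⁵)²¹ = u²⁵, (u¹⁵)²² = u¹¹, (u¹⁵)²³ = u²⁶, (u¹⁵)²⁴ = u¹², (u¹⁵)²⁵ = u²⁷, (u¹⁵)²⁶ = u¹³, (u¹⁵)²⁷ = u²⁸, (u¹⁵)²⁸ = u¹⁴, (u¹⁵)²⁹ = e.
The smallest positive k with (u¹⁵)ᵏ = e is 29.

Answer: 29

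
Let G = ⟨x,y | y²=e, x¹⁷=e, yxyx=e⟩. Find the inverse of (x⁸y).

The order of (x⁸y) is 2 (smallest k with (x⁸y)ᵏ = e), so (x⁸y)⁻¹ = (x⁸y)¹ = x⁸y.
Check: (x⁸y) · (x⁸y) → (x⁸y) · x⁸ = y;   y · y = e, giving e as required.

Answer: x⁸y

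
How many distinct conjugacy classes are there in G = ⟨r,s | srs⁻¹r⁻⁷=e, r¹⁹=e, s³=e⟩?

The conjugacy classes (representative and size) are:
  [e] (size 1), [r¹¹] (size 3), [r¹⁴] (size 3), [r⁶] (size 3), [r¹⁷] (size 3), [r¹²] (size 3), [r¹⁰] (size 3), [r²s] (size 19), [r¹⁸s²] (size 19).
Class equation: 1 + 3 + 3 + 3 + 3 + 3 + 3 + 19 + 19 = 57 = |G|. So G has 9 conjugacy classes.

Answer: 9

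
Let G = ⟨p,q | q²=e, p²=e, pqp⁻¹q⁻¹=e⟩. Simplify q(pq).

Compute q · (pq) by multiplying left to right and reducing via the relations at each step:
  q · p = pq
  (pq) · q = p

Answer: p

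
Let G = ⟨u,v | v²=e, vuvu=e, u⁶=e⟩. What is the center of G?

An element z ∈ Z(G) iff z commutes with every generator.
For example u³ is central: (u³)·u = u⁴ = u·(u³); (u³)·v = u³v = v·(u³).
Whereas u ∉ Z(G) since u·v = uv ≠ u⁵v = v·u.
Checking each of the 12 elements this way gives Z(G) = {e, u³}, of order 2.

Answer: {e, u³}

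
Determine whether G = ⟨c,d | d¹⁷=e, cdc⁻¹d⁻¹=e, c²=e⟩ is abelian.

Each pair of generators commutes: c·d = cd = d·c. Since the generators pairwise commute, every element of G commutes with every other, so G is abelian.

Answer: Yes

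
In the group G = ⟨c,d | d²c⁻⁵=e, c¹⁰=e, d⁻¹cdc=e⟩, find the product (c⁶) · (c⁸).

Compute (c⁶) · (c⁸) by multiplying left to right and reducing via the relations at each step:
  (c⁶) · c⁸ = c⁴

Answer: c⁴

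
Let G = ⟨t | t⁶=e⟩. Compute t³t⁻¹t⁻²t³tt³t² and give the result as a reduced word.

Multiply left to right, reducing at each step:
  (t³) · t⁻¹ = t²
  (t²) · t⁻² = e
  e · t³ = t³
  (t³) · t = t⁴
  (t⁴) · t³ = t
  t · t² = t³

Answer: t³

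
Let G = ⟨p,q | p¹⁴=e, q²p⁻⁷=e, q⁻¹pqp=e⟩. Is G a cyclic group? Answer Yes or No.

Every cyclic group is abelian. But p·q = pq while q·p = p⁶q⁻¹, so p·q ≠ q·p and G is not abelian. Hence G is not cyclic.

Answer: No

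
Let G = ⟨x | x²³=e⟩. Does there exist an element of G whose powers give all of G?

|G| = 23. The element x has order 23 (its powers give 23 distinct elements), so ⟨x⟩ = G and G is cyclic.

Answer: Yes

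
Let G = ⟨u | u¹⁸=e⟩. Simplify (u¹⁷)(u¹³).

Compute (u¹⁷) · (u¹³) by multiplying left to right and reducing via the relations at each step:
  (u¹⁷) · u¹³ = u¹²

Answer: u¹²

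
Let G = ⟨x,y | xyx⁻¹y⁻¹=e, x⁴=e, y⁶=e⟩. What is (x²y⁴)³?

Compute successive powers of (x²y⁴), reducing at each step:
  (x²y⁴)²: (x²y⁴) · x² = y⁴;   (y⁴) · y⁴ = y²
  (x²y⁴)³: (y²) · x² = x²y²;   (x²y²) · y⁴ = x²

Answer: x²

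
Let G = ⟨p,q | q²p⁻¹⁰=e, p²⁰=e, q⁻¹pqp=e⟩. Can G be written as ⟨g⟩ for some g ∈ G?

Every cyclic group is abelian. But p·q = pq while q·p = p⁹q⁻¹, so p·q ≠ q·p and G is not abelian. Hence G is not cyclic.

Answer: No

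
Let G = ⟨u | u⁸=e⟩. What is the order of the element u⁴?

Compute successive powers until reaching e:
  (u⁴)¹ = u⁴, (u⁴)² = e.
The smallest positive k with (u⁴)ᵏ = e is 2.

Answer: 2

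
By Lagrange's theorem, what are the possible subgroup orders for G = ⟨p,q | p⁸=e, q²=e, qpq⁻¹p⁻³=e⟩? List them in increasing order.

|G| = 16 = 2⁴. By Lagrange's theorem the order of any subgroup divides 16; the divisors of 16 are 1, 2, 4, 8, 16.

Answer: 1, 2, 4, 8, 16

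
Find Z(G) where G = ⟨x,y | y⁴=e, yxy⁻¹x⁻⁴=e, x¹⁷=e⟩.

An element z ∈ Z(G) iff z commutes with every generator.
For example e is central: e·x = x = x·e; e·y = y = y·e.
Whereas x ∉ Z(G) since x·y = xy ≠ x⁴y = y·x.
Checking each of the 68 elements this way gives Z(G) = {e}, of order 1.

Answer: {e}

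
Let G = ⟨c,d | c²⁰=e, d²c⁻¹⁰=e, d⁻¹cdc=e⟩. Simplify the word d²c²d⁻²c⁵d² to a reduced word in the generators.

Multiply left to right, reducing at each step:
  (c¹⁰) · c² = c¹²
  (c¹²) · d⁻² = c²
  (c²) · c⁵ = c⁷
  (c⁷) · d² = c¹⁷

Answer: c¹⁷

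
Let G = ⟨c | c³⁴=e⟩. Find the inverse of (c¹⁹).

The order of (c¹⁹) is 34 (smallest k with (c¹⁹)ᵏ = e), so (c¹⁹)⁻¹ = (c¹⁹)³³ = c¹⁵.
Check: (c¹⁹) · (c¹⁵) → (c¹⁹) · c¹⁵ = e, giving e as required.

Answer: c¹⁵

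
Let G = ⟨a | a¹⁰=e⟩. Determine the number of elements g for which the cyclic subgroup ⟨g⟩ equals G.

G is cyclic of order 10. An element generates G iff its order is 10, and a cyclic group of order 10 has exactly φ(10) = 4 such elements.

Answer: 4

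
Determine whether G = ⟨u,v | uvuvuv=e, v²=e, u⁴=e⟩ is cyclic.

Every cyclic group is abelian. But u·v = uv while v·u = vu, so u·v ≠ v·u and G is not abelian. Hence G is not cyclic.

Answer: No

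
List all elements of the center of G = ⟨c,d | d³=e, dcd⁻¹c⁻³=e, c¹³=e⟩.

An element z ∈ Z(G) iff z commutes with every generator.
For example e is central: e·c = c = c·e; e·d = d = d·e.
Whereas c ∉ Z(G) since c·d = cd ≠ c³d = d·c.
Checking each of the 39 elements this way gives Z(G) = {e}, of order 1.

Answer: {e}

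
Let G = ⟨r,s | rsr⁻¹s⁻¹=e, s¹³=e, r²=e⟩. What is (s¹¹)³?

Compute successive powers of (s¹¹), reducing at each step:
  (s¹¹)²: (s¹¹) · s¹¹ = s⁹
  (s¹¹)³: (s⁹) · s¹¹ = s⁷

Answer: s⁷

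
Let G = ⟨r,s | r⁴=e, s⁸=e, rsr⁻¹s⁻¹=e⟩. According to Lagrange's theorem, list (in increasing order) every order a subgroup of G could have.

|G| = 32 = 2⁵. By Lagrange's theorem the order of any subgroup divides 32; the divisors of 32 are 1, 2, 4, 8, 16, 32.

Answer: 1, 2, 4, 8, 16, 32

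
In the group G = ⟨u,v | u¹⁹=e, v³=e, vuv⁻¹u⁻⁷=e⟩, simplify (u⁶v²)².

Compute successive powers of (u⁶v²), reducing at each step:
  (u⁶v²)²: (u⁶v²) · u⁶ = u¹⁵v²;   (u¹⁵v²) · v² = u¹⁵v

Answer: u¹⁵v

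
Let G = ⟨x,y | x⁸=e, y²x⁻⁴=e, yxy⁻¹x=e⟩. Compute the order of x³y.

Compute successive powers until reaching e:
  (x³y)¹ = x³y, (x³y)² = x⁴, (x³y)³ = x³y⁻¹, (x³y)⁴ = e.
The smallest positive k with (x³y)ᵏ = e is 4.

Answer: 4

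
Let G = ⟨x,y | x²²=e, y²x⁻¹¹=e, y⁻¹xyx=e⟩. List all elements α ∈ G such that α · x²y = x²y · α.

⟨x²y⟩ ⊆ C_G(x²y) since powers of x²y commute with x²y; so |C_G(x²y)| ≥ |⟨x²y⟩| = 4.
By orbit–stabilizer, |C_G(x²y)| = |G| / |conj. class of x²y| = 44 / 11 = 4.
The 4 elements commuting with x²y are {e, x¹¹, x²y, x²y⁻¹}.

Answer: {e, x¹¹, x²y, x²y⁻¹}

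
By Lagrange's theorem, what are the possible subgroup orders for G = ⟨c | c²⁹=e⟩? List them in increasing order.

|G| = 29 = 29. By Lagrange's theorem the order of any subgroup divides 29; the divisors of 29 are 1, 29.

Answer: 1, 29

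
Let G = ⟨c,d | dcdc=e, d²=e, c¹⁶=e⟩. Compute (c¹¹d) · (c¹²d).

Compute (c¹¹d) · (c¹²d) by multiplying left to right and reducing via the relations at each step:
  (c¹¹d) · c¹² = c¹⁵d
  (c¹⁵d) · d = c¹⁵

Answer: c¹⁵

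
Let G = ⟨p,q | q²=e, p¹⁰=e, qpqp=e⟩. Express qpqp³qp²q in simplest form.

Multiply left to right, reducing at each step:
  q · p = p⁹q
  (p⁹q) · q = p⁹
  (p⁹) · p³ = p²
  (p²) · q = p²q
  (p²q) · p² = q
  q · q = e

Answer: e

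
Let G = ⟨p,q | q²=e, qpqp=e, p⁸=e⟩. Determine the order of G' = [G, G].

G' = [G, G] is generated by all commutators. The generator-pair commutators are: [p, q] = p².
The subgroup they normally generate is {e, p², p⁴, p⁶}, of order 4.
Check: |G/G'| = 16/4 = 4 is the order of the abelianisation.

Answer: 4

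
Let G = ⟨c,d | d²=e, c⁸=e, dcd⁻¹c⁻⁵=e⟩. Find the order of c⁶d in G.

Compute successive powers until reaching e:
  (c⁶d)¹ = c⁶d, (c⁶d)² = c⁴, (c⁶d)³ = c²d, (c⁶d)⁴ = e.
The smallest positive k with (c⁶d)ᵏ = e is 4.

Answer: 4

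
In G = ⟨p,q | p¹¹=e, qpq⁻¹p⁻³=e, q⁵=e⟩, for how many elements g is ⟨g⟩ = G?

⟨g⟩ = G would require ord(g) = |G| = 55, but the maximum element order in G is 11 < 55. So G is not cyclic and no single element generates it: the count is 0.

Answer: 0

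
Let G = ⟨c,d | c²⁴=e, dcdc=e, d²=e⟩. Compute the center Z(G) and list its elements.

An element z ∈ Z(G) iff z commutes with every generator.
For example c¹² is central: (c¹²)·c = c¹³ = c·(c¹²); (c¹²)·d = c¹²d = d·(c¹²).
Whereas c ∉ Z(G) since c·d = cd ≠ c²³d = d·c.
Checking each of the 48 elements this way gives Z(G) = {e, c¹²}, of order 2.

Answer: {e, c¹²}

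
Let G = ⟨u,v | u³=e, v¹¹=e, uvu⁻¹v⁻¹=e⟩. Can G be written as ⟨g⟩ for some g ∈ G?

|G| = 33. The element uv has order 33 (its powers give 33 distinct elements), so ⟨uv⟩ = G and G is cyclic.

Answer: Yes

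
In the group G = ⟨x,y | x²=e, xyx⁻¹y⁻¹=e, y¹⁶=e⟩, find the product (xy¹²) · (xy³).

Compute (xy¹²) · (xy³) by multiplying left to right and reducing via the relations at each step:
  (xy¹²) · x = y¹²
  (y¹²) · y³ = y¹⁵

Answer: y¹⁵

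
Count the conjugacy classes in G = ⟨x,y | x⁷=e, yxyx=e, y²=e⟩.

The conjugacy classes (representative and size) are:
  [e] (size 1), [x⁶] (size 2), [x⁵] (size 2), [x⁴] (size 2), [xy] (size 7).
Class equation: 1 + 2 + 2 + 2 + 7 = 14 = |G|. So G has 5 conjugacy classes.

Answer: 5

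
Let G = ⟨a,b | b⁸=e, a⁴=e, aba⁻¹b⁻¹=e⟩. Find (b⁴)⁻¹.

The order of (b⁴) is 2 (smallest k with (b⁴)ᵏ = e), so (b⁴)⁻¹ = (b⁴)¹ = b⁴.
Check: (b⁴) · (b⁴) → (b⁴) · b⁴ = e, giving e as required.

Answer: b⁴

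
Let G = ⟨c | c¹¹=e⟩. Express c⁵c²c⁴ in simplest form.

Multiply left to right, reducing at each step:
  (c⁵) · c² = c⁷
  (c⁷) · c⁴ = e

Answer: e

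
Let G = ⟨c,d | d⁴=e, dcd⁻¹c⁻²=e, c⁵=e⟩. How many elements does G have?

Enumerate words in the generators, reducing via the relations: the distinct elements are
  {c, d, e, cd, c², c³, c⁴, d², d³, cd², cd³, c²d, c³d, c⁴d, c²d², c²d³, c³d², c³d³, c⁴d², c⁴d³}.
No further products give new elements, so |G| = 20.

Answer: 20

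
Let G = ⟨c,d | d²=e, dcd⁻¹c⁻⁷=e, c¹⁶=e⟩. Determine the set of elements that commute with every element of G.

An element z ∈ Z(G) iff z commutes with every generator.
For example c⁸ is central: (c⁸)·c = c⁹ = c·(c⁸); (c⁸)·d = c⁸d = d·(c⁸).
Whereas c ∉ Z(G) since c·d = cd ≠ c⁷d = d·c.
Checking each of the 32 elements this way gives Z(G) = {e, c⁸}, of order 2.

Answer: {e, c⁸}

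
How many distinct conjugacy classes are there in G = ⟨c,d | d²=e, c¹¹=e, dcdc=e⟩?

The conjugacy classes (representative and size) are:
  [e] (size 1), [c¹⁰] (size 2), [c²] (size 2), [c³] (size 2), [c⁷] (size 2), [c⁶] (size 2), [c²d] (size 11).
Class equation: 1 + 2 + 2 + 2 + 2 + 2 + 11 = 22 = |G|. So G has 7 conjugacy classes.

Answer: 7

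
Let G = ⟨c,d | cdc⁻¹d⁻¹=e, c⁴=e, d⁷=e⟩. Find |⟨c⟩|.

|⟨c⟩| equals the order of c. Compute successive powers until reaching e:
  c¹ = c, c² = c², c³ = c³, c⁴ = e.
The smallest positive k with cᵏ = e is 4, so |⟨c⟩| = 4.

Answer: 4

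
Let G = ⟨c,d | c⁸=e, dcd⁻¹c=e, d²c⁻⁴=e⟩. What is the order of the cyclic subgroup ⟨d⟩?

|⟨d⟩| equals the order of d. Compute successive powers until reaching e:
  d¹ = d, d² = c⁴, d³ = d⁻¹, d⁴ = e.
The smallest positive k with dᵏ = e is 4, so |⟨d⟩| = 4.

Answer: 4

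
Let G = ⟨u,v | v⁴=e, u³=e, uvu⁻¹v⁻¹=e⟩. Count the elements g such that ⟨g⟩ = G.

G is cyclic of order 12. An element generates G iff its order is 12, and a cyclic group of order 12 has exactly φ(12) = 4 such elements.

Answer: 4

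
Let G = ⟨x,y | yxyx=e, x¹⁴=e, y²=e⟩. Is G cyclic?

Every cyclic group is abelian. But x·y = xy while y·x = x¹³y, so x·y ≠ y·x and G is not abelian. Hence G is not cyclic.

Answer: No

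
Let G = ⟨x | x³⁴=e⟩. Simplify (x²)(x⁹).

Compute (x²) · (x⁹) by multiplying left to right and reducing via the relations at each step:
  (x²) · x⁹ = x¹¹

Answer: x¹¹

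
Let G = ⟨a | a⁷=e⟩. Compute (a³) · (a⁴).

Compute (a³) · (a⁴) by multiplying left to right and reducing via the relations at each step:
  (a³) · a⁴ = e

Answer: e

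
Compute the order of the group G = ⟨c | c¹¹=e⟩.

G is generated by a single element, so G is cyclic. The relator gives c¹¹ = e and no smaller power is forced to be e, so the 11 powers {c, e, c², c³, c⁴, c⁵, c⁶, c⁷, c⁸, c⁹, c¹⁰} are distinct. Hence |G| = 11.

Answer: 11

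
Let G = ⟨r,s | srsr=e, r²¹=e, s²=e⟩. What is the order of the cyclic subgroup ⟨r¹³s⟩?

|⟨r¹³s⟩| equals the order of r¹³s. Compute successive powers until reaching e:
  (r¹³s)¹ = r¹³s, (r¹³s)² = e.
The smallest positive k with (r¹³s)ᵏ = e is 2, so |⟨r¹³s⟩| = 2.

Answer: 2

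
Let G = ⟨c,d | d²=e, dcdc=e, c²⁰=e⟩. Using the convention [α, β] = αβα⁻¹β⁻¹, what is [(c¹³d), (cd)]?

[(c¹³d), (cd)] = (c¹³d)·(cd)·(c¹³d)⁻¹·(cd)⁻¹.
  (c¹³d) · (cd) = c¹²
  (c¹²) · (c¹³d) = c⁵d
  (c⁵d) · (cd) = c⁴

Answer: c⁴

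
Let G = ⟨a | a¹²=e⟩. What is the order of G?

G is generated by a single element, so G is cyclic. The relator gives a¹² = e and no smaller power is forced to be e, so the 12 powers {a, e, a², a³, a⁴, a⁵, a⁶, a⁷, a⁸, a⁹, a¹¹, a¹⁰} are distinct. Hence |G| = 12.

Answer: 12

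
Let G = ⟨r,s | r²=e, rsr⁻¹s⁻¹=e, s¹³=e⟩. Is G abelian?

Each pair of generators commutes: r·s = rs = s·r. Since the generators pairwise commute, every element of G commutes with every other, so G is abelian.

Answer: Yes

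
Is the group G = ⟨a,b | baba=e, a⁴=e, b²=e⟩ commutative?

a·b = ab but b·a = a³b, so a·b ≠ b·a and G is not abelian.

Answer: No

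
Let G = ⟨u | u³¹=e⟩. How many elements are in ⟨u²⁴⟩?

|⟨u²⁴⟩| equals the order of u²⁴. Compute successive powers until reaching e:
  (u²⁴)¹ = u²⁴, (u²⁴)² = u¹⁷, (u²⁴)³ = u¹⁰, (u²⁴)⁴ = u³, (u²⁴)⁵ = u²⁷, (u²⁴)⁶ = u²⁰, (u²⁴)⁷ = u¹³, (u²⁴)⁸ = u⁶, (u²⁴)⁹ = u³⁰, (u²⁴)¹⁰ = u²³, (u²⁴)¹¹ = u¹⁶, (u²⁴)¹² = u⁹, (u²⁴)¹³ = u², (u²⁴)¹⁴ = u²⁶, (u²⁴)¹⁵ = u¹⁹, (u²⁴)¹⁶ = u¹², (u²⁴)¹⁷ = u⁵, (u²⁴)¹⁸ = u²⁹, (u²⁴)¹⁹ = u²², (u²⁴)²⁰ = u¹⁵, (u²⁴)²¹ = u⁸, (u²⁴)²² = u, (u²⁴)²³ = u²⁵, (u²⁴)²⁴ = u¹⁸, (u²⁴)²⁵ = u¹¹, (u²⁴)²⁶ = u⁴, (u²⁴)²⁷ = u²⁸, (u²⁴)²⁸ = u²¹, (u²⁴)²⁹ = u¹⁴, (u²⁴)³⁰ = u⁷, (u²⁴)³¹ = e.
The smallest positive k with (u²⁴)ᵏ = e is 31, so |⟨u²⁴⟩| = 31.

Answer: 31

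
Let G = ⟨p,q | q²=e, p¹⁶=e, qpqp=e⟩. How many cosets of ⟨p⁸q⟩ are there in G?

First find ord(p⁸q) by computing successive powers:
  (p⁸q)¹ = p⁸q, (p⁸q)² = e.
So |⟨p⁸q⟩| = ord(p⁸q) = 2. With |G| = 32, by Lagrange [G : ⟨p⁸q⟩] = 32/2 = 16.

Answer: 16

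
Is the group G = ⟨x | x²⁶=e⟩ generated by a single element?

|G| = 26. The element x has order 26 (its powers give 26 distinct elements), so ⟨x⟩ = G and G is cyclic.

Answer: Yes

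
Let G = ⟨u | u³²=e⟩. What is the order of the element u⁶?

Compute successive powers until reaching e:
  (u⁶)¹ = u⁶, (u⁶)² = u¹², (u⁶)³ = u¹⁸, (u⁶)⁴ = u²⁴, (u⁶)⁵ = u³⁰, (u⁶)⁶ = u⁴, (u⁶)⁷ = u¹⁰, (u⁶)⁸ = u¹⁶, (u⁶)⁹ = u²², (u⁶)¹⁰ = u²⁸, (u⁶)¹¹ = u², (u⁶)¹² = u⁸, (u⁶)¹³ = u¹⁴, (u⁶)¹⁴ = u²⁰, (u⁶)¹⁵ = u²⁶, (u⁶)¹⁶ = e.
The smallest positive k with (u⁶)ᵏ = e is 16.

Answer: 16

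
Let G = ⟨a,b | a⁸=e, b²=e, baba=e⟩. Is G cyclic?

Every cyclic group is abelian. But a·b = ab while b·a = a⁷b, so a·b ≠ b·a and G is not abelian. Hence G is not cyclic.

Answer: No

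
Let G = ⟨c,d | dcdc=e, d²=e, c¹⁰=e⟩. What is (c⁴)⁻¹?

The order of (c⁴) is 5 (smallest k with (c⁴)ᵏ = e), so (c⁴)⁻¹ = (c⁴)⁴ = c⁶.
Check: (c⁴) · (c⁶) → (c⁴) · c⁶ = e, giving e as required.

Answer: c⁶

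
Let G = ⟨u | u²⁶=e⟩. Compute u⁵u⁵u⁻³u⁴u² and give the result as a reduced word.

Multiply left to right, reducing at each step:
  (u⁵) · u⁵ = u¹⁰
  (u¹⁰) · u⁻³ = u⁷
  (u⁷) · u⁴ = u¹¹
  (u¹¹) · u² = u¹³

Answer: u¹³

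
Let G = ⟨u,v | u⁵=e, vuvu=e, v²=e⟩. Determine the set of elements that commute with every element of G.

An element z ∈ Z(G) iff z commutes with every generator.
For example e is central: e·u = u = u·e; e·v = v = v·e.
Whereas u ∉ Z(G) since u·v = uv ≠ u⁴v = v·u.
Checking each of the 10 elements this way gives Z(G) = {e}, of order 1.

Answer: {e}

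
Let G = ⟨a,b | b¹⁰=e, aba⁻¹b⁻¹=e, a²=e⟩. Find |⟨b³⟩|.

|⟨b³⟩| equals the order of b³. Compute successive powers until reaching e:
  (b³)¹ = b³, (b³)² = b⁶, (b³)³ = b⁹, (b³)⁴ = b², (b³)⁵ = b⁵, (b³)⁶ = b⁸, (b³)⁷ = b, (b³)⁸ = b⁴, (b³)⁹ = b⁷, (b³)¹⁰ = e.
The smallest positive k with (b³)ᵏ = e is 10, so |⟨b³⟩| = 10.

Answer: 10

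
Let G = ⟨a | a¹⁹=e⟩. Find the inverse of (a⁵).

The order of (a⁵) is 19 (smallest k with (a⁵)ᵏ = e), so (a⁵)⁻¹ = (a⁵)¹⁸ = a¹⁴.
Check: (a⁵) · (a¹⁴) → (a⁵) · a¹⁴ = e, giving e as required.

Answer: a¹⁴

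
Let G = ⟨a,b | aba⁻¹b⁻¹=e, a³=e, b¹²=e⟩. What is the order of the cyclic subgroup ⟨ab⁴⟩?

|⟨ab⁴⟩| equals the order of ab⁴. Compute successive powers until reaching e:
  (ab⁴)¹ = ab⁴, (ab⁴)² = a²b⁸, (ab⁴)³ = e.
The smallest positive k with (ab⁴)ᵏ = e is 3, so |⟨ab⁴⟩| = 3.

Answer: 3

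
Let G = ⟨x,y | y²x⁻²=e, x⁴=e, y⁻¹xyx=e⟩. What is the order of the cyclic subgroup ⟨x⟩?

|⟨x⟩| equals the order of x. Compute successive powers until reaching e:
  x¹ = x, x² = x², x³ = x³, x⁴ = e.
The smallest positive k with xᵏ = e is 4, so |⟨x⟩| = 4.

Answer: 4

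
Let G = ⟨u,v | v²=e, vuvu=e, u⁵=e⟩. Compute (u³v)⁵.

Compute successive powers of (u³v), reducing at each step:
  (u³v)²: (u³v) · u³ = v;   v · v = e
  (u³v)³: e · u³ = u³;   (u³) · v = u³v
  (u³v)⁴: (u³v) · u³ = v;   v · v = e
  (u³v)⁵: e · u³ = u³;   (u³) · v = u³v

Answer: u³v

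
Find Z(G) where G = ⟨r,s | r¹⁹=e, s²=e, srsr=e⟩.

An element z ∈ Z(G) iff z commutes with every generator.
For example e is central: e·r = r = r·e; e·s = s = s·e.
Whereas r ∉ Z(G) since r·s = rs ≠ r¹⁸s = s·r.
Checking each of the 38 elements this way gives Z(G) = {e}, of order 1.

Answer: {e}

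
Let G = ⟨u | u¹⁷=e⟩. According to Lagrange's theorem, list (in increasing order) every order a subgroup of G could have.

|G| = 17 = 17. By Lagrange's theorem the order of any subgroup divides 17; the divisors of 17 are 1, 17.

Answer: 1, 17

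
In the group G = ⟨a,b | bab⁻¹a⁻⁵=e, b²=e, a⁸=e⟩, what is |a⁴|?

Compute successive powers until reaching e:
  (a⁴)¹ = a⁴, (a⁴)² = e.
The smallest positive k with (a⁴)ᵏ = e is 2.

Answer: 2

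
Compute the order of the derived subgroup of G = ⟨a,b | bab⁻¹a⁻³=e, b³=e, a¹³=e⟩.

G' = [G, G] is generated by all commutators. The generator-pair commutators are: [a, b] = a¹¹.
The subgroup they normally generate is {e, a, a², a³, a⁴, a⁵, a⁶, a⁷, a⁸, a⁹, a¹⁰, a¹¹, a¹²}, of order 13.
Check: |G/G'| = 39/13 = 3 is the order of the abelianisation.

Answer: 13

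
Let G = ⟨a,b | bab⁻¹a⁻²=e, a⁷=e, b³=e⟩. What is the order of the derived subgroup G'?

G' = [G, G] is generated by all commutators. The generator-pair commutators are: [a, b] = a⁶.
The subgroup they normally generate is {e, a, a², a³, a⁴, a⁵, a⁶}, of order 7.
Check: |G/G'| = 21/7 = 3 is the order of the abelianisation.

Answer: 7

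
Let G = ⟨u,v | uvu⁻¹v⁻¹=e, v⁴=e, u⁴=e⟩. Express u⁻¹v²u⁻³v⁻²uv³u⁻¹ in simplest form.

Multiply left to right, reducing at each step:
  (u³) · v² = u³v²
  (u³v²) · u⁻³ = v²
  (v²) · v⁻² = e
  e · u = u
  u · v³ = uv³
  (uv³) · u⁻¹ = v³

Answer: v³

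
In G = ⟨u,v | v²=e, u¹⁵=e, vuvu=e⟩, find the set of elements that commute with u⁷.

⟨u⁷⟩ ⊆ C_G(u⁷) since powers of u⁷ commute with u⁷; so |C_G(u⁷)| ≥ |⟨u⁷⟩| = 15.
By orbit–stabilizer, |C_G(u⁷)| = |G| / |conj. class of u⁷| = 30 / 2 = 15.
The 15 elements commuting with u⁷ are {e, u, u², u³, u⁴, u⁵, u⁶, u⁷, u⁸, u⁹, u¹⁰, u¹¹, u¹², u¹³, u¹⁴}.

Answer: {e, u, u², u³, u⁴, u⁵, u⁶, u⁷, u⁸, u⁹, u¹⁰, u¹¹, u¹², u¹³, u¹⁴}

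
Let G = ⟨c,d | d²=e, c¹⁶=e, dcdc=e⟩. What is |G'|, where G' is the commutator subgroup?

G' = [G, G] is generated by all commutators. The generator-pair commutators are: [c, d] = c².
The subgroup they normally generate is {e, c², c⁴, c⁶, c⁸, c¹⁰, c¹², c¹⁴}, of order 8.
Check: |G/G'| = 32/8 = 4 is the order of the abelianisation.

Answer: 8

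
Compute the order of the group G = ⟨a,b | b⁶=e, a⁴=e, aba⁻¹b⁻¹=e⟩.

Enumerate words in the generators, reducing via the relations: the distinct elements are
  {a, b, e, ab, a², a³, b², b³, b⁴, b⁵, ab², ab³, ab⁴, ab⁵, a²b, a³b, a²b², a²b³, a²b⁴, a²b⁵, a³b², a³b³, a³b⁴, a³b⁵}.
No further products give new elements, so |G| = 24.

Answer: 24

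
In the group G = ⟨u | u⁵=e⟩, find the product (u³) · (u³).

Compute (u³) · (u³) by multiplying left to right and reducing via the relations at each step:
  (u³) · u³ = u

Answer: u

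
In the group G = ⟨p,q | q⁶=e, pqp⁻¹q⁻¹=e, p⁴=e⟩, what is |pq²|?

Compute successive powers until reaching e:
  (pq²)¹ = pq², (pq²)² = p²q⁴, (pq²)³ = p³, (pq²)⁴ = q², (pq²)⁵ = pq⁴, (pq²)⁶ = p², (pq²)⁷ = p³q², (pq²)⁸ = q⁴, (pq²)⁹ = p, (pq²)¹⁰ = p²q², (pq²)¹¹ = p³q⁴, (pq²)¹² = e.
The smallest positive k with (pq²)ᵏ = e is 12.

Answer: 12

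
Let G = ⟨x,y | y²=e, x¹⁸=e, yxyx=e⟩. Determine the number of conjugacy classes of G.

The conjugacy classes (representative and size) are:
  [e] (size 1), [x] (size 2), [x²] (size 2), [x³] (size 2), [x¹⁴] (size 2), [x⁵] (size 2), [x¹²] (size 2), [x⁷] (size 2), [x¹⁰] (size 2), [x⁹] (size 1), [x¹⁰y] (size 9), [xy] (size 9).
Class equation: 1 + 2 + 2 + 2 + 2 + 2 + 2 + 2 + 2 + 1 + 9 + 9 = 36 = |G|. So G has 12 conjugacy classes.

Answer: 12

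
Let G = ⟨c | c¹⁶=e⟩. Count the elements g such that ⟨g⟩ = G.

G is cyclic of order 16. An element generates G iff its order is 16, and a cyclic group of order 16 has exactly φ(16) = 8 such elements.

Answer: 8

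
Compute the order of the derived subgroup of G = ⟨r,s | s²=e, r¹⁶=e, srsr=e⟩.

G' = [G, G] is generated by all commutators. The generator-pair commutators are: [r, s] = r².
The subgroup they normally generate is {e, r², r⁴, r⁶, r⁸, r¹⁰, r¹², r¹⁴}, of order 8.
Check: |G/G'| = 32/8 = 4 is the order of the abelianisation.

Answer: 8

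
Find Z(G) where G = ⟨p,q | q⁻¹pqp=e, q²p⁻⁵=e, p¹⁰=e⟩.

An element z ∈ Z(G) iff z commutes with every generator.
For example p⁵ is central: (p⁵)·p = p⁶ = p·(p⁵); (p⁵)·q = q⁻¹ = q·(p⁵).
Whereas p ∉ Z(G) since p·q = pq ≠ p⁴q⁻¹ = q·p.
Checking each of the 20 elements this way gives Z(G) = {e, p⁵}, of order 2.

Answer: {e, p⁵}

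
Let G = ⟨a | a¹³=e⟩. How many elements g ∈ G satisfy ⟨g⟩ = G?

G is cyclic of order 13. An element generates G iff its order is 13, and a cyclic group of order 13 has exactly φ(13) = 12 such elements.

Answer: 12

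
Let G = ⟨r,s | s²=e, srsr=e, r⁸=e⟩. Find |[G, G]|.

G' = [G, G] is generated by all commutators. The generator-pair commutators are: [r, s] = r².
The subgroup they normally generate is {e, r², r⁴, r⁶}, of order 4.
Check: |G/G'| = 16/4 = 4 is the order of the abelianisation.

Answer: 4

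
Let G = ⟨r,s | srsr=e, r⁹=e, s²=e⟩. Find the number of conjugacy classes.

The conjugacy classes (representative and size) are:
  [e] (size 1), [r⁸] (size 2), [r⁷] (size 2), [r⁶] (size 2), [r⁵] (size 2), [r⁴s] (size 9).
Class equation: 1 + 2 + 2 + 2 + 2 + 9 = 18 = |G|. So G has 6 conjugacy classes.

Answer: 6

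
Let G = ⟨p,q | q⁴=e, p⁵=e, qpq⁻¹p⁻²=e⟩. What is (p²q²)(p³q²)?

Compute (p²q²) · (p³q²) by multiplying left to right and reducing via the relations at each step:
  (p²q²) · p³ = p⁴q²
  (p⁴q²) · q² = p⁴

Answer: p⁴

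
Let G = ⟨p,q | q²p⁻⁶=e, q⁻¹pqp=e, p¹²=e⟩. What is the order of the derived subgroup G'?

G' = [G, G] is generated by all commutators. The generator-pair commutators are: [p, q] = p².
The subgroup they normally generate is {e, p², p⁴, p⁶, p⁸, p¹⁰}, of order 6.
Check: |G/G'| = 24/6 = 4 is the order of the abelianisation.

Answer: 6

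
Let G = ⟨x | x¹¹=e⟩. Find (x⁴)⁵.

Compute successive powers of (x⁴), reducing at each step:
  (x⁴)²: (x⁴) · x⁴ = x⁸
  (x⁴)³: (x⁸) · x⁴ = x
  (x⁴)⁴: x · x⁴ = x⁵
  (x⁴)⁵: (x⁵) · x⁴ = x⁹

Answer: x⁹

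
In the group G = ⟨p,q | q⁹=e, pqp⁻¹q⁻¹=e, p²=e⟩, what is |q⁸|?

Compute successive powers until reaching e:
  (q⁸)¹ = q⁸, (q⁸)² = q⁷, (q⁸)³ = q⁶, (q⁸)⁴ = q⁵, (q⁸)⁵ = q⁴, (q⁸)⁶ = q³, (q⁸)⁷ = q², (q⁸)⁸ = q, (q⁸)⁹ = e.
The smallest positive k with (q⁸)ᵏ = e is 9.

Answer: 9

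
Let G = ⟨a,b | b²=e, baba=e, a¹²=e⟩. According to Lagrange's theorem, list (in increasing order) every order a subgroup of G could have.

|G| = 24 = 2³ · 3. By Lagrange's theorem the order of any subgroup divides 24; the divisors of 24 are 1, 2, 3, 4, 6, 8, 12, 24.

Answer: 1, 2, 3, 4, 6, 8, 12, 24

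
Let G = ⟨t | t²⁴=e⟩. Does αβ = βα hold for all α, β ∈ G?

G has a single generator, so G is cyclic and hence abelian.

Answer: Yes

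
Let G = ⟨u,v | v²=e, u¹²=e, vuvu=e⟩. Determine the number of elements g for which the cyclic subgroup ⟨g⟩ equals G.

⟨g⟩ = G would require ord(g) = |G| = 24, but the maximum element order in G is 12 < 24. So G is not cyclic and no single element generates it: the count is 0.

Answer: 0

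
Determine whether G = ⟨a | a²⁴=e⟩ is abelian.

G has a single generator, so G is cyclic and hence abelian.

Answer: Yes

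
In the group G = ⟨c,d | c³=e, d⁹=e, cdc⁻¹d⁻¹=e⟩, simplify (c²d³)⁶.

Compute successive powers of (c²d³), reducing at each step:
  (c²d³)²: (c²d³) · c² = cd³;   (cd³) · d³ = cd⁶
  (c²d³)³: (cd⁶) · c² = d⁶;   (d⁶) · d³ = e
  (c²d³)⁴: e · c² = c²;   (c²) · d³ = c²d³
  (c²d³)⁵: (c²d³) · c² = cd³;   (cd³) · d³ = cd⁶
  (c²d³)⁶: (cd⁶) · c² = d⁶;   (d⁶) · d³ = e

Answer: e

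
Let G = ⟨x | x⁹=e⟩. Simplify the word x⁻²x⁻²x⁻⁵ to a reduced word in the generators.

Multiply left to right, reducing at each step:
  (x⁷) · x⁻² = x⁵
  (x⁵) · x⁻⁵ = e

Answer: e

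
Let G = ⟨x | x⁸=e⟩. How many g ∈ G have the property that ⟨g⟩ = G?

G is cyclic of order 8. An element generates G iff its order is 8, and a cyclic group of order 8 has exactly φ(8) = 4 such elements.

Answer: 4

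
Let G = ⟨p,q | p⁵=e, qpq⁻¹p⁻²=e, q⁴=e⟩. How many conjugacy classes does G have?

The conjugacy classes (representative and size) are:
  [e] (size 1), [p⁴] (size 4), [p²q] (size 5), [q²] (size 5), [p³q³] (size 5).
Class equation: 1 + 4 + 5 + 5 + 5 = 20 = |G|. So G has 5 conjugacy classes.

Answer: 5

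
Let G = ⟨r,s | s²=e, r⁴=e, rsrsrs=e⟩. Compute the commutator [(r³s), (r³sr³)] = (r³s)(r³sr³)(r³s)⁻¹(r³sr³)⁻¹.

[(r³s), (r³sr³)] = (r³s)·(r³sr³)·(r³s)⁻¹·(r³sr³)⁻¹.
  (r³s) · (r³sr³) = s
  s · (sr) = r
  r · (rsr) = r²sr

Answer: r²sr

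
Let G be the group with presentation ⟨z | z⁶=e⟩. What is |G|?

G is generated by a single element, so G is cyclic. The relator gives z⁶ = e and no smaller power is forced to be e, so the 6 powers {e, z, z², z³, z⁴, z⁵} are distinct. Hence |G| = 6.

Answer: 6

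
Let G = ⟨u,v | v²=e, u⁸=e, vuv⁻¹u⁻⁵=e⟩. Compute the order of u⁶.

Compute successive powers until reaching e:
  (u⁶)¹ = u⁶, (u⁶)² = u⁴, (u⁶)³ = u², (u⁶)⁴ = e.
The smallest positive k with (u⁶)ᵏ = e is 4.

Answer: 4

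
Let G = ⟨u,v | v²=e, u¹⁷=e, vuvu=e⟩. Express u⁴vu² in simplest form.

Multiply left to right, reducing at each step:
  (u⁴) · v = u⁴v
  (u⁴v) · u² = u²v

Answer: u²v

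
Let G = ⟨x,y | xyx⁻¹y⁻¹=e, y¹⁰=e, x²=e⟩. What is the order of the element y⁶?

Compute successive powers until reaching e:
  (y⁶)¹ = y⁶, (y⁶)² = y², (y⁶)³ = y⁸, (y⁶)⁴ = y⁴, (y⁶)⁵ = e.
The smallest positive k with (y⁶)ᵏ = e is 5.

Answer: 5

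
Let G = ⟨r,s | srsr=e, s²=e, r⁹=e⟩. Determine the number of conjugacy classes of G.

The conjugacy classes (representative and size) are:
  [e] (size 1), [r⁸] (size 2), [r⁷] (size 2), [r⁶] (size 2), [r⁵] (size 2), [r⁴s] (size 9).
Class equation: 1 + 2 + 2 + 2 + 2 + 9 = 18 = |G|. So G has 6 conjugacy classes.

Answer: 6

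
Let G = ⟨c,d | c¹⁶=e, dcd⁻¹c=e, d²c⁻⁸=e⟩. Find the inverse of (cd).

The order of (cd) is 4 (smallest k with (cd)ᵏ = e), so (cd)⁻¹ = (cd)³ = cd⁻¹.
Check: (cd) · (cd⁻¹) → (cd) · c = d;   d · d⁻¹ = e, giving e as required.

Answer: cd⁻¹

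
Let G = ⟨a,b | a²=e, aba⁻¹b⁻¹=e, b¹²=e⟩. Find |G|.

Enumerate words in the generators, reducing via the relations: the distinct elements are
  {a, b, e, ab, b², b³, b⁴, b⁵, b⁶, b⁷, b⁸, b⁹, ab², ab³, ab⁴, ab⁵, ab⁶, ab⁷, ab⁸, ab⁹, b¹¹, b¹⁰, ab¹¹, ab¹⁰}.
No further products give new elements, so |G| = 24.

Answer: 24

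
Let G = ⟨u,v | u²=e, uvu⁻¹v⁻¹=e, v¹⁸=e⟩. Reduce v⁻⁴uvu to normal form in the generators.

Multiply left to right, reducing at each step:
  (v¹⁴) · u = uv¹⁴
  (uv¹⁴) · v = uv¹⁵
  (uv¹⁵) · u = v¹⁵

Answer: v¹⁵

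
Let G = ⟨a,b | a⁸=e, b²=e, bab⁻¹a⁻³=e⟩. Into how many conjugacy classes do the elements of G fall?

The conjugacy classes (representative and size) are:
  [e] (size 1), [a³] (size 2), [a²] (size 2), [a⁴] (size 1), [a⁵] (size 2), [a⁴b] (size 4), [ab] (size 4).
Class equation: 1 + 2 + 2 + 1 + 2 + 4 + 4 = 16 = |G|. So G has 7 conjugacy classes.

Answer: 7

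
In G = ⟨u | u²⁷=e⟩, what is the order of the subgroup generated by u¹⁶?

|⟨u¹⁶⟩| equals the order of u¹⁶. Compute successive powers until reaching e:
  (u¹⁶)¹ = u¹⁶, (u¹⁶)² = u⁵, (u¹⁶)³ = u²¹, (u¹⁶)⁴ = u¹⁰, (u¹⁶)⁵ = u²⁶, (u¹⁶)⁶ = u¹⁵, (u¹⁶)⁷ = u⁴, (u¹⁶)⁸ = u²⁰, (u¹⁶)⁹ = u⁹, (u¹⁶)¹⁰ = u²⁵, (u¹⁶)¹¹ = u¹⁴, (u¹⁶)¹² = u³, (u¹⁶)¹³ = u¹⁹, (u¹⁶)¹⁴ = u⁸, (u¹⁶)¹⁵ = u²⁴, (u¹⁶)¹⁶ = u¹³, (u¹⁶)¹⁷ = u², (u¹⁶)¹⁸ = u¹⁸, (u¹⁶)¹⁹ = u⁷, (u¹⁶)²⁰ = u²³, (u¹⁶)²¹ = u¹², (u¹⁶)²² = u, (u¹⁶)²³ = u¹⁷, (u¹⁶)²⁴ = u⁶, (u¹⁶)²⁵ = u²², (u¹⁶)²⁶ = u¹¹, (u¹⁶)²⁷ = e.
The smallest positive k with (u¹⁶)ᵏ = e is 27, so |⟨u¹⁶⟩| = 27.

Answer: 27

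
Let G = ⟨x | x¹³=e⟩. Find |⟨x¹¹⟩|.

|⟨x¹¹⟩| equals the order of x¹¹. Compute successive powers until reaching e:
  (x¹¹)¹ = x¹¹, (x¹¹)² = x⁹, (x¹¹)³ = x⁷, (x¹¹)⁴ = x⁵, (x¹¹)⁵ = x³, (x¹¹)⁶ = x, (x¹¹)⁷ = x¹², (x¹¹)⁸ = x¹⁰, (x¹¹)⁹ = x⁸, (x¹¹)¹⁰ = x⁶, (x¹¹)¹¹ = x⁴, (x¹¹)¹² = x², (x¹¹)¹³ = e.
The smallest positive k with (x¹¹)ᵏ = e is 13, so |⟨x¹¹⟩| = 13.

Answer: 13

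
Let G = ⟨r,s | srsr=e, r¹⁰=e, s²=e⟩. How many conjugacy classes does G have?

The conjugacy classes (representative and size) are:
  [e] (size 1), [r] (size 2), [r²] (size 2), [r³] (size 2), [r⁴] (size 2), [r⁵] (size 1), [r²s] (size 5), [r³s] (size 5).
Class equation: 1 + 2 + 2 + 2 + 2 + 1 + 5 + 5 = 20 = |G|. So G has 8 conjugacy classes.

Answer: 8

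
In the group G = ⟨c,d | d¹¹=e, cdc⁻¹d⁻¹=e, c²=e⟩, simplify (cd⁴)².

Compute successive powers of (cd⁴), reducing at each step:
  (cd⁴)²: (cd⁴) · c = d⁴;   (d⁴) · d⁴ = d⁸

Answer: d⁸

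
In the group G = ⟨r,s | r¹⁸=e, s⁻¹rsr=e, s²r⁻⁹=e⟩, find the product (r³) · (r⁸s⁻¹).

Compute (r³) · (r⁸s⁻¹) by multiplying left to right and reducing via the relations at each step:
  (r³) · r⁸ = r¹¹
  (r¹¹) · s⁻¹ = r²s

Answer: r²s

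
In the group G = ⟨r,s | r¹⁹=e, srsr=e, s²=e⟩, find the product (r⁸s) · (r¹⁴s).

Compute (r⁸s) · (r¹⁴s) by multiplying left to right and reducing via the relations at each step:
  (r⁸s) · r¹⁴ = r¹³s
  (r¹³s) · s = r¹³

Answer: r¹³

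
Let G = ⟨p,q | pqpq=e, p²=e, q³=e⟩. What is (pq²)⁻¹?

The order of (pq²) is 2 (smallest k with (pq²)ᵏ = e), so (pq²)⁻¹ = (pq²)¹ = pq².
Check: (pq²) · (pq²) → (pq²) · p = q;   q · q² = e, giving e as required.

Answer: pq²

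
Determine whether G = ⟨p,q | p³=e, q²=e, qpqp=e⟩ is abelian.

p·q = pq but q·p = p²q, so p·q ≠ q·p and G is not abelian.

Answer: No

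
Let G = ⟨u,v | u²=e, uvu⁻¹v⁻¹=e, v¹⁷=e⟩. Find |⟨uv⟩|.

|⟨uv⟩| equals the order of uv. Compute successive powers until reaching e:
  (uv)¹ = uv, (uv)² = v², (uv)³ = uv³, (uv)⁴ = v⁴, (uv)⁵ = uv⁵, (uv)⁶ = v⁶, (uv)⁷ = uv⁷, (uv)⁸ = v⁸, (uv)⁹ = uv⁹, (uv)¹⁰ = v¹⁰, (uv)¹¹ = uv¹¹, (uv)¹² = v¹², (uv)¹³ = uv¹³, (uv)¹⁴ = v¹⁴, (uv)¹⁵ = uv¹⁵, (uv)¹⁶ = v¹⁶, (uv)¹⁷ = u, (uv)¹⁸ = v, (uv)¹⁹ = uv², (uv)²⁰ = v³, (uv)²¹ = uv⁴, (uv)²² = v⁵, (uv)²³ = uv⁶, (uv)²⁴ = v⁷, (uv)²⁵ = uv⁸, (uv)²⁶ = v⁹, (uv)²⁷ = uv¹⁰, (uv)²⁸ = v¹¹, (uv)²⁹ = uv¹², (uv)³⁰ = v¹³, (uv)³¹ = uv¹⁴, (uv)³² = v¹⁵, (uv)³³ = uv¹⁶, (uv)³⁴ = e.
The smallest positive k with (uv)ᵏ = e is 34, so |⟨uv⟩| = 34.

Answer: 34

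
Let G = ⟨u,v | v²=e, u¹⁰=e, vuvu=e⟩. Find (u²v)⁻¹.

The order of (u²v) is 2 (smallest k with (u²v)ᵏ = e), so (u²v)⁻¹ = (u²v)¹ = u²v.
Check: (u²v) · (u²v) → (u²v) · u² = v;   v · v = e, giving e as required.

Answer: u²v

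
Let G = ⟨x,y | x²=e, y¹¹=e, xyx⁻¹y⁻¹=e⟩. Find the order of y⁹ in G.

Compute successive powers until reaching e:
  (y⁹)¹ = y⁹, (y⁹)² = y⁷, (y⁹)³ = y⁵, (y⁹)⁴ = y³, (y⁹)⁵ = y, (y⁹)⁶ = y¹⁰, (y⁹)⁷ = y⁸, (y⁹)⁸ = y⁶, (y⁹)⁹ = y⁴, (y⁹)¹⁰ = y², (y⁹)¹¹ = e.
The smallest positive k with (y⁹)ᵏ = e is 11.

Answer: 11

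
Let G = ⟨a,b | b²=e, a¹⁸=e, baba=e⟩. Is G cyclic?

Every cyclic group is abelian. But a·b = ab while b·a = a¹⁷b, so a·b ≠ b·a and G is not abelian. Hence G is not cyclic.

Answer: No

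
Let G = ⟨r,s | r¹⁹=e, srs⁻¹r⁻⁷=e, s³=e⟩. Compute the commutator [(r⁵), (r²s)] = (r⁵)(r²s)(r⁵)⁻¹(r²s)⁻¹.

[(r⁵), (r²s)] = (r⁵)·(r²s)·(r⁵)⁻¹·(r²s)⁻¹.
  (r⁵) · (r²s) = r⁷s
  (r⁷s) · (r¹⁴) = r¹⁰s
  (r¹⁰s) · (r¹⁶s²) = r⁸

Answer: r⁸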